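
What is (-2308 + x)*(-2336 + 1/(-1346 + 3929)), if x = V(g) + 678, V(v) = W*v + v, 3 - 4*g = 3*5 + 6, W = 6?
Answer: 20050606501/5166 ≈ 3.8813e+6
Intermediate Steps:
g = -9/2 (g = 3/4 - (3*5 + 6)/4 = 3/4 - (15 + 6)/4 = 3/4 - 1/4*21 = 3/4 - 21/4 = -9/2 ≈ -4.5000)
V(v) = 7*v (V(v) = 6*v + v = 7*v)
x = 1293/2 (x = 7*(-9/2) + 678 = -63/2 + 678 = 1293/2 ≈ 646.50)
(-2308 + x)*(-2336 + 1/(-1346 + 3929)) = (-2308 + 1293/2)*(-2336 + 1/(-1346 + 3929)) = -3323*(-2336 + 1/2583)/2 = -3323/2*(-6033887/2583) = 20050606501/5166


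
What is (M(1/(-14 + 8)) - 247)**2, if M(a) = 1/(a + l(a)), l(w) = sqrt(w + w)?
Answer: (-668099*I + 249964*sqrt(3))/(-11*I + 4*sqrt(3)) ≈ 61235.0 + 791.29*I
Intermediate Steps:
l(w) = sqrt(2)*sqrt(w) (l(w) = sqrt(2*w) = sqrt(2)*sqrt(w))
M(a) = 1/(a + sqrt(2)*sqrt(a))
(M(1/(-14 + 8)) - 247)**2 = (1/(1/(-14 + 8) + sqrt(2)*sqrt(1/(-14 + 8))) - 247)**2 = (1/(1/(-6) + sqrt(2)*sqrt(1/(-6))) - 247)**2 = (1/(-1/6 + sqrt(2)*sqrt(-1/6)) - 247)**2 = (1/(-1/6 + sqrt(2)*(I*sqrt(6)/6)) - 247)**2 = (1/(-1/6 + I*sqrt(3)/3) - 247)**2 = (-247 + 1/(-1/6 + I*sqrt(3)/3))**2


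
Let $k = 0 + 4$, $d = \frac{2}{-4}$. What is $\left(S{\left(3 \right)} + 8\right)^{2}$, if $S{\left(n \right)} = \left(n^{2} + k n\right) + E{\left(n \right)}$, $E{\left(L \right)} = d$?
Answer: $\frac{3249}{4} \approx 812.25$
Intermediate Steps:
$d = - \frac{1}{2}$ ($d = 2 \left(- \frac{1}{4}\right) = - \frac{1}{2} \approx -0.5$)
$E{\left(L \right)} = - \frac{1}{2}$
$k = 4$
$S{\left(n \right)} = - \frac{1}{2} + n^{2} + 4 n$ ($S{\left(n \right)} = \left(n^{2} + 4 n\right) - \frac{1}{2} = - \frac{1}{2} + n^{2} + 4 n$)
$\left(S{\left(3 \right)} + 8\right)^{2} = \left(\left(- \frac{1}{2} + 3^{2} + 4 \cdot 3\right) + 8\right)^{2} = \left(\left(- \frac{1}{2} + 9 + 12\right) + 8\right)^{2} = \left(\frac{41}{2} + 8\right)^{2} = \left(\frac{57}{2}\right)^{2} = \frac{3249}{4}$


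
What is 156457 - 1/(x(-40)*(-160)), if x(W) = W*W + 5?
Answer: 40178157601/256800 ≈ 1.5646e+5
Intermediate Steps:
x(W) = 5 + W**2 (x(W) = W**2 + 5 = 5 + W**2)
156457 - 1/(x(-40)*(-160)) = 156457 - 1/((5 + (-40)**2)*(-160)) = 156457 - 1/((5 + 1600)*(-160)) = 156457 - 1/(1605*(-160)) = 156457 - 1/(-256800) = 156457 - 1*(-1/256800) = 156457 + 1/256800 = 40178157601/256800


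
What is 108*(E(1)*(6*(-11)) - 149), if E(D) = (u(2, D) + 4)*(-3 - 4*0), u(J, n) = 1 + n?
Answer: 112212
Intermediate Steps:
E(D) = -15 - 3*D (E(D) = ((1 + D) + 4)*(-3 - 4*0) = (5 + D)*(-3 + 0) = (5 + D)*(-3) = -15 - 3*D)
108*(E(1)*(6*(-11)) - 149) = 108*((-15 - 3*1)*(6*(-11)) - 149) = 108*((-15 - 3)*(-66) - 149) = 108*(-18*(-66) - 149) = 108*(1188 - 149) = 108*1039 = 112212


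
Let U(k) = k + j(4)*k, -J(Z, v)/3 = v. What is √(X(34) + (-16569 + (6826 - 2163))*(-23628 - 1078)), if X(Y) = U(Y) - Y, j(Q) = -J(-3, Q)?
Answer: 2*√73537511 ≈ 17151.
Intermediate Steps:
J(Z, v) = -3*v
j(Q) = 3*Q (j(Q) = -(-3)*Q = 3*Q)
U(k) = 13*k (U(k) = k + (3*4)*k = k + 12*k = 13*k)
X(Y) = 12*Y (X(Y) = 13*Y - Y = 12*Y)
√(X(34) + (-16569 + (6826 - 2163))*(-23628 - 1078)) = √(12*34 + (-16569 + (6826 - 2163))*(-23628 - 1078)) = √(408 + (-16569 + 4663)*(-24706)) = √(408 - 11906*(-24706)) = √(408 + 294149636) = √294150044 = 2*√73537511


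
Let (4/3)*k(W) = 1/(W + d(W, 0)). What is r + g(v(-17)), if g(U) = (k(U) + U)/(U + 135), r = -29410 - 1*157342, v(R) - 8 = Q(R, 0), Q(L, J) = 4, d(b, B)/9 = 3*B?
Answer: -439240511/2352 ≈ -1.8675e+5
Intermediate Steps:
d(b, B) = 27*B (d(b, B) = 9*(3*B) = 27*B)
v(R) = 12 (v(R) = 8 + 4 = 12)
r = -186752 (r = -29410 - 157342 = -186752)
k(W) = 3/(4*W) (k(W) = 3/(4*(W + 27*0)) = 3/(4*(W + 0)) = 3/(4*W))
g(U) = (U + 3/(4*U))/(135 + U) (g(U) = (3/(4*U) + U)/(U + 135) = (U + 3/(4*U))/(135 + U))
r + g(v(-17)) = -186752 + (¾ + 12²)/(12*(135 + 12)) = -186752 + (1/12)*(¾ + 144)/147 = -186752 + (1/12)*(1/147)*(579/4) = -186752 + 193/2352 = -439240511/2352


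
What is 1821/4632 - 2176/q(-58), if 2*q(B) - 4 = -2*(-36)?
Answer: -1668339/29336 ≈ -56.870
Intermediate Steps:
q(B) = 38 (q(B) = 2 + (-2*(-36))/2 = 2 + (1/2)*72 = 2 + 36 = 38)
1821/4632 - 2176/q(-58) = 1821/4632 - 2176/38 = 1821*(1/4632) - 2176*1/38 = 607/1544 - 1088/19 = -1668339/29336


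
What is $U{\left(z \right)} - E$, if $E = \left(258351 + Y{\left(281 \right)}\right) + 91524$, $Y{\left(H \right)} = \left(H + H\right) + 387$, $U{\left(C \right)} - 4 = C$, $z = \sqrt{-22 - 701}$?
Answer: $-350820 + i \sqrt{723} \approx -3.5082 \cdot 10^{5} + 26.889 i$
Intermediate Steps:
$z = i \sqrt{723}$ ($z = \sqrt{-723} = i \sqrt{723} \approx 26.889 i$)
$U{\left(C \right)} = 4 + C$
$Y{\left(H \right)} = 387 + 2 H$ ($Y{\left(H \right)} = 2 H + 387 = 387 + 2 H$)
$E = 350824$ ($E = \left(258351 + \left(387 + 2 \cdot 281\right)\right) + 91524 = \left(258351 + \left(387 + 562\right)\right) + 91524 = \left(258351 + 949\right) + 91524 = 259300 + 91524 = 350824$)
$U{\left(z \right)} - E = \left(4 + i \sqrt{723}\right) - 350824 = -350820 + i \sqrt{723}$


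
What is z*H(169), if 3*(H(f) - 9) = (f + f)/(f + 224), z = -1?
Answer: -10949/1179 ≈ -9.2867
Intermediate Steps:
H(f) = 9 + 2*f/(3*(224 + f)) (H(f) = 9 + ((f + f)/(f + 224))/3 = 9 + ((2*f)/(224 + f))/3 = 9 + (2*f/(224 + f))/3 = 9 + 2*f/(3*(224 + f)))
z*H(169) = -(6048 + 29*169)/(3*(224 + 169)) = -(6048 + 4901)/(3*393) = -10949/(3*393) = -1*10949/1179 = -10949/1179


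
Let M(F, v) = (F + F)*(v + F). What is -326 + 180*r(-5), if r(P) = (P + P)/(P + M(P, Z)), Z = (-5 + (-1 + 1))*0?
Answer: -366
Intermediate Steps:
Z = 0 (Z = (-5 + 0)*0 = -5*0 = 0)
M(F, v) = 2*F*(F + v) (M(F, v) = (2*F)*(F + v) = 2*F*(F + v))
r(P) = 2*P/(P + 2*P**2) (r(P) = (P + P)/(P + 2*P*(P + 0)) = (2*P)/(P + 2*P*P) = (2*P)/(P + 2*P**2) = 2*P/(P + 2*P**2))
-326 + 180*r(-5) = -326 + 180*(2/(1 + 2*(-5))) = -326 + 180*(2/(1 - 10)) = -326 + 180*(2/(-9)) = -326 + 180*(2*(-1/9)) = -326 + 180*(-2/9) = -326 - 40 = -366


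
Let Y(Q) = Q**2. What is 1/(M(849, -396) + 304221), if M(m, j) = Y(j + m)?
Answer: 1/509430 ≈ 1.9630e-6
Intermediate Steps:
M(m, j) = (j + m)**2
1/(M(849, -396) + 304221) = 1/((-396 + 849)**2 + 304221) = 1/(453**2 + 304221) = 1/(205209 + 304221) = 1/509430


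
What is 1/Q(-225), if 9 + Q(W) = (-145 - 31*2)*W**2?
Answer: -1/10479384 ≈ -9.5425e-8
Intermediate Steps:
Q(W) = -9 - 207*W**2 (Q(W) = -9 + (-145 - 31*2)*W**2 = -9 + (-145 - 62)*W**2 = -9 - 207*W**2)
1/Q(-225) = 1/(-9 - 207*(-225)**2) = 1/(-9 - 207*50625) = 1/(-9 - 10479375) = 1/(-10479384) = -1/10479384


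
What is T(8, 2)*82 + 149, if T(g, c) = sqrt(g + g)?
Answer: 477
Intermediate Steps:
T(g, c) = sqrt(2)*sqrt(g) (T(g, c) = sqrt(2*g) = sqrt(2)*sqrt(g))
T(8, 2)*82 + 149 = (sqrt(2)*sqrt(8))*82 + 149 = (sqrt(2)*(2*sqrt(2)))*82 + 149 = 4*82 + 149 = 328 + 149 = 477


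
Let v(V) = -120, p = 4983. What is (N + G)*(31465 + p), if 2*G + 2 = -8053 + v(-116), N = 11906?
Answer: 284968688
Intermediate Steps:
G = -8175/2 (G = -1 + (-8053 - 120)/2 = -1 + (½)*(-8173) = -1 - 8173/2 = -8175/2 ≈ -4087.5)
(N + G)*(31465 + p) = (11906 - 8175/2)*(31465 + 4983) = (15637/2)*36448 = 284968688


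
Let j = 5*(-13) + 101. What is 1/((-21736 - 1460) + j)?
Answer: -1/23160 ≈ -4.3178e-5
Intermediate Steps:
j = 36 (j = -65 + 101 = 36)
1/((-21736 - 1460) + j) = 1/((-21736 - 1460) + 36) = 1/(-23196 + 36) = 1/(-23160) = -1/23160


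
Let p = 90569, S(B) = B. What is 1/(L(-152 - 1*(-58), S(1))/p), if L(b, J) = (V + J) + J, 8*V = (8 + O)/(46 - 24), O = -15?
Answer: 15940144/345 ≈ 46203.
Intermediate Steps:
V = -7/176 (V = ((8 - 15)/(46 - 24))/8 = (-7/22)/8 = (-7*1/22)/8 = (1/8)*(-7/22) = -7/176 ≈ -0.039773)
L(b, J) = -7/176 + 2*J (L(b, J) = (-7/176 + J) + J = -7/176 + 2*J)
1/(L(-152 - 1*(-58), S(1))/p) = 1/((-7/176 + 2*1)/90569) = 1/((-7/176 + 2)*(1/90569)) = 1/((345/176)*(1/90569)) = 1/(345/15940144) = 15940144/345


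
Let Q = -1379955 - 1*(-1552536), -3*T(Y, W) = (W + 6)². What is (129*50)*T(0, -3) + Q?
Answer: 153231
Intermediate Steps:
T(Y, W) = -(6 + W)²/3 (T(Y, W) = -(W + 6)²/3 = -(6 + W)²/3)
Q = 172581 (Q = -1379955 + 1552536 = 172581)
(129*50)*T(0, -3) + Q = (129*50)*(-(6 - 3)²/3) + 172581 = 6450*(-⅓*3²) + 172581 = 6450*(-⅓*9) + 172581 = 6450*(-3) + 172581 = -19350 + 172581 = 153231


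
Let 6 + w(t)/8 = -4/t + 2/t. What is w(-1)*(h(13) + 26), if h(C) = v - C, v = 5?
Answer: -576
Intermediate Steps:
w(t) = -48 - 16/t (w(t) = -48 + 8*(-4/t + 2/t) = -48 + 8*(-2/t) = -48 - 16/t)
h(C) = 5 - C
w(-1)*(h(13) + 26) = (-48 - 16/(-1))*((5 - 1*13) + 26) = (-48 - 16*(-1))*((5 - 13) + 26) = (-48 + 16)*(-8 + 26) = -32*18 = -576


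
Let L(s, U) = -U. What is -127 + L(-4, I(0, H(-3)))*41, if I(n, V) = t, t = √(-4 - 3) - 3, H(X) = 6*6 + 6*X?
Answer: -4 - 41*I*√7 ≈ -4.0 - 108.48*I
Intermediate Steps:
H(X) = 36 + 6*X
t = -3 + I*√7 (t = √(-7) - 3 = I*√7 - 3 = -3 + I*√7 ≈ -3.0 + 2.6458*I)
I(n, V) = -3 + I*√7
-127 + L(-4, I(0, H(-3)))*41 = -127 - (-3 + I*√7)*41 = -127 + (3 - I*√7)*41 = -127 + (123 - 41*I*√7) = -4 - 41*I*√7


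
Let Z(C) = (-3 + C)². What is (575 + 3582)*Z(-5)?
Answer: 266048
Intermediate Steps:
(575 + 3582)*Z(-5) = (575 + 3582)*(-3 - 5)² = 4157*(-8)² = 4157*64 = 266048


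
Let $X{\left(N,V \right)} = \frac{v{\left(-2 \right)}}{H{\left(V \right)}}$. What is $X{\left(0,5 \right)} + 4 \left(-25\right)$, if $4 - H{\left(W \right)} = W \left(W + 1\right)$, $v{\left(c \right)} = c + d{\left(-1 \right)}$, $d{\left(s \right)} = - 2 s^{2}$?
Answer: $- \frac{1298}{13} \approx -99.846$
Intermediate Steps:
$v{\left(c \right)} = -2 + c$ ($v{\left(c \right)} = c - 2 \left(-1\right)^{2} = c - 2 = -2 + c$)
$H{\left(W \right)} = 4 - W \left(1 + W\right)$ ($H{\left(W \right)} = 4 - W \left(W + 1\right) = 4 - W \left(1 + W\right)$)
$X{\left(N,V \right)} = - \frac{4}{4 - V - V^{2}}$ ($X{\left(N,V \right)} = \frac{-2 - 2}{4 - V - V^{2}} = - \frac{4}{4 - V - V^{2}}$)
$X{\left(0,5 \right)} + 4 \left(-25\right) = \frac{4}{-4 + 5 + 5^{2}} + 4 \left(-25\right) = \frac{4}{-4 + 5 + 25} - 100 = \frac{4}{26} - 100 = 4 \cdot \frac{1}{26} - 100 = \frac{2}{13} - 100 = - \frac{1298}{13}$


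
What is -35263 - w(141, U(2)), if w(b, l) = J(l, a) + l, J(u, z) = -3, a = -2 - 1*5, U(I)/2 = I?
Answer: -35264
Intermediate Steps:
U(I) = 2*I
a = -7 (a = -2 - 5 = -7)
w(b, l) = -3 + l
-35263 - w(141, U(2)) = -35263 - (-3 + 2*2) = -35263 - (-3 + 4) = -35263 - 1*1 = -35263 - 1 = -35264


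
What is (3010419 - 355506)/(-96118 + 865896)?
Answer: 2654913/769778 ≈ 3.4489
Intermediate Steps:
(3010419 - 355506)/(-96118 + 865896) = 2654913/769778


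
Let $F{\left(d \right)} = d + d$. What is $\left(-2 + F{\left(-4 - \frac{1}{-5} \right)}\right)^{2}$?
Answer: $\frac{2304}{25} \approx 92.16$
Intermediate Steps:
$F{\left(d \right)} = 2 d$
$\left(-2 + F{\left(-4 - \frac{1}{-5} \right)}\right)^{2} = \left(-2 + 2 \left(-4 - \frac{1}{-5}\right)\right)^{2} = \left(-2 + 2 \left(-4 - - \frac{1}{5}\right)\right)^{2} = \left(-2 + 2 \left(-4 + \frac{1}{5}\right)\right)^{2} = \left(-2 + 2 \left(- \frac{19}{5}\right)\right)^{2} = \left(-2 - \frac{38}{5}\right)^{2} = \left(- \frac{48}{5}\right)^{2} = \frac{2304}{25}$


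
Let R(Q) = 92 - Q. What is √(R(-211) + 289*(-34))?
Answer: I*√9523 ≈ 97.586*I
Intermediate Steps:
√(R(-211) + 289*(-34)) = √((92 - 1*(-211)) + 289*(-34)) = √((92 + 211) - 9826) = √(303 - 9826) = √(-9523) = I*√9523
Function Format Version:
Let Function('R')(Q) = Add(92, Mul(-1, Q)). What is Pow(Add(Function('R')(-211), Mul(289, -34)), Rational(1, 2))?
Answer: Mul(I, Pow(9523, Rational(1, 2))) ≈ Mul(97.586, I)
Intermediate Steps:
Pow(Add(Function('R')(-211), Mul(289, -34)), Rational(1, 2)) = Pow(Add(Add(92, Mul(-1, -211)), Mul(289, -34)), Rational(1, 2)) = Pow(Add(Add(92, 211), -9826), Rational(1, 2)) = Pow(Add(303, -9826), Rational(1, 2)) = Pow(-9523, Rational(1, 2)) = Mul(I, Pow(9523, Rational(1, 2)))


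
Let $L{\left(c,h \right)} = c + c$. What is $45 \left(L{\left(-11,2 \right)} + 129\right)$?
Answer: $4815$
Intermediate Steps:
$L{\left(c,h \right)} = 2 c$
$45 \left(L{\left(-11,2 \right)} + 129\right) = 45 \left(2 \left(-11\right) + 129\right) = 45 \left(-22 + 129\right) = 45 \cdot 107 = 4815$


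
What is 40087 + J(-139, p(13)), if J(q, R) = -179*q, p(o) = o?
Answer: 64968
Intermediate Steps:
40087 + J(-139, p(13)) = 40087 - 179*(-139) = 40087 + 24881 = 64968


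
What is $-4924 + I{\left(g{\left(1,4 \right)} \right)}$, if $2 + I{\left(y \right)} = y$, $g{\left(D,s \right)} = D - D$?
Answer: $-4926$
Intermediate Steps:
$g{\left(D,s \right)} = 0$
$I{\left(y \right)} = -2 + y$
$-4924 + I{\left(g{\left(1,4 \right)} \right)} = -4924 + \left(-2 + 0\right) = -4924 - 2 = -4926$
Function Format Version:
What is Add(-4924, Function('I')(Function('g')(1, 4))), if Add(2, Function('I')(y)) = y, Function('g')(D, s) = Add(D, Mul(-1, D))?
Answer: -4926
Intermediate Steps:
Function('g')(D, s) = 0
Function('I')(y) = Add(-2, y)
Add(-4924, Function('I')(Function('g')(1, 4))) = Add(-4924, Add(-2, 0)) = Add(-4924, -2) = -4926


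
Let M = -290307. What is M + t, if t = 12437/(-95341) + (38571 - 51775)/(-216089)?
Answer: -5980947277220472/20602141349 ≈ -2.9031e+5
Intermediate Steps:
t = -1428616329/20602141349 (t = 12437*(-1/95341) - 13204*(-1/216089) = -12437/95341 + 13204/216089 = -1428616329/20602141349 ≈ -0.069343)
M + t = -290307 - 1428616329/20602141349 = -5980947277220472/20602141349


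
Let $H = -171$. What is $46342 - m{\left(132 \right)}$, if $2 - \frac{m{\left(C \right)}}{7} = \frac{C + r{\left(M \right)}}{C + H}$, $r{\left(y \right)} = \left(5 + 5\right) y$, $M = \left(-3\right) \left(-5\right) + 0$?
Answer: $\frac{601606}{13} \approx 46277.0$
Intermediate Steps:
$M = 15$ ($M = 15 + 0 = 15$)
$r{\left(y \right)} = 10 y$
$m{\left(C \right)} = 14 - \frac{7 \left(150 + C\right)}{-171 + C}$ ($m{\left(C \right)} = 14 - 7 \frac{C + 10 \cdot 15}{C - 171} = 14 - 7 \frac{C + 150}{-171 + C} = 14 - 7 \frac{150 + C}{-171 + C} = 14 - \frac{7 \left(150 + C\right)}{-171 + C}$)
$46342 - m{\left(132 \right)} = 46342 - \frac{7 \left(-492 + 132\right)}{-171 + 132} = 46342 - 7 \frac{1}{-39} \left(-360\right) = 46342 - 7 \left(- \frac{1}{39}\right) \left(-360\right) = 46342 - \frac{840}{13} = \frac{601606}{13}$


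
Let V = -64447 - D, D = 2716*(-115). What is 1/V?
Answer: 1/247893 ≈ 4.0340e-6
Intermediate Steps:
D = -312340
V = 247893 (V = -64447 - 1*(-312340) = -64447 + 312340 = 247893)
1/V = 1/247893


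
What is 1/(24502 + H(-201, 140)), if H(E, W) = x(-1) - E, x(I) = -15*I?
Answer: 1/24718 ≈ 4.0456e-5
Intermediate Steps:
H(E, W) = 15 - E (H(E, W) = -15*(-1) - E = 15 - E)
1/(24502 + H(-201, 140)) = 1/(24502 + (15 - 1*(-201))) = 1/(24502 + (15 + 201)) = 1/(24502 + 216) = 1/24718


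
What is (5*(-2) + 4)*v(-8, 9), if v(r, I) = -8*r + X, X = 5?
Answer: -414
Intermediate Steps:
v(r, I) = 5 - 8*r (v(r, I) = -8*r + 5 = 5 - 8*r)
(5*(-2) + 4)*v(-8, 9) = (5*(-2) + 4)*(5 - 8*(-8)) = (-10 + 4)*(5 + 64) = -6*69 = -414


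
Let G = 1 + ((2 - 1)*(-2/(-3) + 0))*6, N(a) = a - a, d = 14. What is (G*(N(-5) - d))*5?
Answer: -350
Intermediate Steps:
N(a) = 0
G = 5 (G = 1 + (1*(-2*(-⅓) + 0))*6 = 1 + (1*(⅔ + 0))*6 = 1 + (1*(⅔))*6 = 1 + (⅔)*6 = 1 + 4 = 5)
(G*(N(-5) - d))*5 = (5*(0 - 1*14))*5 = (5*(0 - 14))*5 = (5*(-14))*5 = -70*5 = -350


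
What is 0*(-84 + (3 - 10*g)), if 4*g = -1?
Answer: 0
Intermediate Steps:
g = -¼ (g = (¼)*(-1) = -¼ ≈ -0.25000)
0*(-84 + (3 - 10*g)) = 0*(-84 + (3 - 10*(-¼))) = 0*(-84 + (3 + 5/2)) = 0*(-84 + 11/2) = 0*(-157/2) = 0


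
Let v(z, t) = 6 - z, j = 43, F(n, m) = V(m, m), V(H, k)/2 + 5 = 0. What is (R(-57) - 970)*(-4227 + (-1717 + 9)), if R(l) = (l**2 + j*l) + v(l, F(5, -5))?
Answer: 646915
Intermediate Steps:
V(H, k) = -10 (V(H, k) = -10 + 2*0 = -10 + 0 = -10)
F(n, m) = -10
R(l) = 6 + l**2 + 42*l (R(l) = (l**2 + 43*l) + (6 - l) = 6 + l**2 + 42*l)
(R(-57) - 970)*(-4227 + (-1717 + 9)) = ((6 + (-57)**2 + 42*(-57)) - 970)*(-4227 + (-1717 + 9)) = ((6 + 3249 - 2394) - 970)*(-4227 - 1708) = (861 - 970)*(-5935) = -109*(-5935) = 646915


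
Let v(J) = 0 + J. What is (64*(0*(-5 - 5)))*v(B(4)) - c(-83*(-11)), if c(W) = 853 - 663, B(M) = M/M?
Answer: -190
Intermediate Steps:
B(M) = 1
c(W) = 190
v(J) = J
(64*(0*(-5 - 5)))*v(B(4)) - c(-83*(-11)) = (64*(0*(-5 - 5)))*1 - 1*190 = (64*(0*(-10)))*1 - 190 = (64*0)*1 - 190 = 0*1 - 190 = 0 - 190 = -190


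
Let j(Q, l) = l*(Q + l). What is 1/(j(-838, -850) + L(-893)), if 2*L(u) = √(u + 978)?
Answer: 67520/96877695999 - 2*√85/8234604159915 ≈ 6.9696e-7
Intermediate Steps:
L(u) = √(978 + u)/2 (L(u) = √(u + 978)/2 = √(978 + u)/2)
1/(j(-838, -850) + L(-893)) = 1/(-850*(-838 - 850) + √(978 - 893)/2) = 1/(-850*(-1688) + √85/2) = 1/(1434800 + √85/2)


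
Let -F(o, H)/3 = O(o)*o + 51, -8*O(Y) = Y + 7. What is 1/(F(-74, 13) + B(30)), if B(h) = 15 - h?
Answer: 4/6765 ≈ 0.00059128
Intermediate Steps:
O(Y) = -7/8 - Y/8 (O(Y) = -(Y + 7)/8 = -(7 + Y)/8 = -7/8 - Y/8)
F(o, H) = -153 - 3*o*(-7/8 - o/8) (F(o, H) = -3*((-7/8 - o/8)*o + 51) = -3*(o*(-7/8 - o/8) + 51) = -3*(51 + o*(-7/8 - o/8)) = -153 - 3*o*(-7/8 - o/8))
1/(F(-74, 13) + B(30)) = 1/((-153 + (3/8)*(-74)*(7 - 74)) + (15 - 1*30)) = 1/((-153 + (3/8)*(-74)*(-67)) + (15 - 30)) = 1/((-153 + 7437/4) - 15) = 1/(6825/4 - 15) = 1/(6765/4) = 4/6765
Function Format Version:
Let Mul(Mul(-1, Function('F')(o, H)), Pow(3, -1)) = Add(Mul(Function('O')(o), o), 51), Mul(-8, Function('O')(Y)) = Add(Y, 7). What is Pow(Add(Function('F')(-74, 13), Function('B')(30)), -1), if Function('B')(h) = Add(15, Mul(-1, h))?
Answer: Rational(4, 6765) ≈ 0.00059128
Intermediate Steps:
Function('O')(Y) = Add(Rational(-7, 8), Mul(Rational(-1, 8), Y)) (Function('O')(Y) = Mul(Rational(-1, 8), Add(Y, 7)) = Mul(Rational(-1, 8), Add(7, Y)) = Add(Rational(-7, 8), Mul(Rational(-1, 8), Y)))
Function('F')(o, H) = Add(-153, Mul(-3, o, Add(Rational(-7, 8), Mul(Rational(-1, 8), o)))) (Function('F')(o, H) = Mul(-3, Add(Mul(Add(Rational(-7, 8), Mul(Rational(-1, 8), o)), o), 51)) = Mul(-3, Add(Mul(o, Add(Rational(-7, 8), Mul(Rational(-1, 8), o))), 51)) = Mul(-3, Add(51, Mul(o, Add(Rational(-7, 8), Mul(Rational(-1, 8), o))))) = Add(-153, Mul(-3, o, Add(Rational(-7, 8), Mul(Rational(-1, 8), o)))))
Pow(Add(Function('F')(-74, 13), Function('B')(30)), -1) = Pow(Add(Add(-153, Mul(Rational(3, 8), -74, Add(7, -74))), Add(15, Mul(-1, 30))), -1) = Pow(Add(Add(-153, Mul(Rational(3, 8), -74, -67)), Add(15, -30)), -1) = Pow(Add(Add(-153, Rational(7437, 4)), -15), -1) = Pow(Add(Rational(6825, 4), -15), -1) = Pow(Rational(6765, 4), -1) = Rational(4, 6765)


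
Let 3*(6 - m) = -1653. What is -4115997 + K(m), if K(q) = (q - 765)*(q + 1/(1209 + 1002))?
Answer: -9356627191/2211 ≈ -4.2319e+6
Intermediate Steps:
m = 557 (m = 6 - ⅓*(-1653) = 6 + 551 = 557)
K(q) = (-765 + q)*(1/2211 + q) (K(q) = (-765 + q)*(q + 1/2211) = (-765 + q)*(1/2211 + q))
-4115997 + K(m) = -4115997 + (-255/737 + 557² - 1691414/2211*557) = -4115997 + (-255/737 + 310249 - 942117598/2211) = -4115997 - 256157824/2211 = -9356627191/2211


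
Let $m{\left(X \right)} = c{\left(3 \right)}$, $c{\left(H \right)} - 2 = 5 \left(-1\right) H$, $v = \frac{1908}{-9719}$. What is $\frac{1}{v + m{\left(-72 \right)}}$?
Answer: $- \frac{9719}{128255} \approx -0.075779$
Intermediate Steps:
$v = - \frac{1908}{9719}$ ($v = 1908 \left(- \frac{1}{9719}\right) = - \frac{1908}{9719} \approx -0.19632$)
$c{\left(H \right)} = 2 - 5 H$ ($c{\left(H \right)} = 2 + 5 \left(-1\right) H = 2 - 5 H$)
$m{\left(X \right)} = -13$ ($m{\left(X \right)} = 2 - 15 = -13$)
$\frac{1}{v + m{\left(-72 \right)}} = \frac{1}{- \frac{1908}{9719} - 13} = \frac{1}{- \frac{128255}{9719}} = - \frac{9719}{128255}$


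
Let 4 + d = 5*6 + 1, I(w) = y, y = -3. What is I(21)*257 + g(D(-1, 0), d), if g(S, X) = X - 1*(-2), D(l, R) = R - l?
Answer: -742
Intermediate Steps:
I(w) = -3
d = 27 (d = -4 + (5*6 + 1) = -4 + (30 + 1) = -4 + 31 = 27)
g(S, X) = 2 + X (g(S, X) = X + 2 = 2 + X)
I(21)*257 + g(D(-1, 0), d) = -3*257 + (2 + 27) = -771 + 29 = -742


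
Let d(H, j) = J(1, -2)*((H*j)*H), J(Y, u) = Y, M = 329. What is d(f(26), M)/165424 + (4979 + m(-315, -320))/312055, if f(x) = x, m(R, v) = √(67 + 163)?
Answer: 2508068797/1843620940 + √230/312055 ≈ 1.3605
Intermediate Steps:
m(R, v) = √230
d(H, j) = j*H² (d(H, j) = 1*((H*j)*H) = 1*(j*H²) = j*H²)
d(f(26), M)/165424 + (4979 + m(-315, -320))/312055 = (329*26²)/165424 + (4979 + √230)/312055 = (329*676)*(1/165424) + (4979 + √230)*(1/312055) = 222404*(1/165424) + (4979/312055 + √230/312055) = 7943/5908 + (4979/312055 + √230/312055) = 2508068797/1843620940 + √230/312055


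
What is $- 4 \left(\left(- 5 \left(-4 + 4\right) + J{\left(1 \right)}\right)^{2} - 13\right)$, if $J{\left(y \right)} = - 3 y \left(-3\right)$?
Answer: $-272$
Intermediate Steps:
$J{\left(y \right)} = 9 y$
$- 4 \left(\left(- 5 \left(-4 + 4\right) + J{\left(1 \right)}\right)^{2} - 13\right) = - 4 \left(\left(- 5 \left(-4 + 4\right) + 9 \cdot 1\right)^{2} - 13\right) = - 4 \left(\left(\left(-5\right) 0 + 9\right)^{2} - 13\right) = - 4 \left(\left(0 + 9\right)^{2} - 13\right) = - 4 \left(9^{2} - 13\right) = - 4 \left(81 - 13\right) = \left(-4\right) 68 = -272$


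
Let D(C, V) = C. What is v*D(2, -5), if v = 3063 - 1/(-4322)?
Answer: 13238287/2161 ≈ 6126.0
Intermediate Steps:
v = 13238287/4322 (v = 3063 - 1*(-1/4322) = 3063 + 1/4322 = 13238287/4322 ≈ 3063.0)
v*D(2, -5) = (13238287/4322)*2 = 13238287/2161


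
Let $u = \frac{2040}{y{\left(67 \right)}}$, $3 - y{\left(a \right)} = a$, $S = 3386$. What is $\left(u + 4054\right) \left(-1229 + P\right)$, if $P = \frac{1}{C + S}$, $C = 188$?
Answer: $- \frac{141335702765}{28592} \approx -4.9432 \cdot 10^{6}$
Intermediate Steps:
$y{\left(a \right)} = 3 - a$
$u = - \frac{255}{8}$ ($u = \frac{2040}{3 - 67} = \frac{2040}{-64} = 2040 \left(- \frac{1}{64}\right) = - \frac{255}{8} \approx -31.875$)
$P = \frac{1}{3574}$ ($P = \frac{1}{188 + 3386} = \frac{1}{3574} \approx 0.0002798$)
$\left(u + 4054\right) \left(-1229 + P\right) = \left(- \frac{255}{8} + 4054\right) \left(-1229 + \frac{1}{3574}\right) = \frac{32177}{8} \left(- \frac{4392445}{3574}\right) = - \frac{141335702765}{28592}$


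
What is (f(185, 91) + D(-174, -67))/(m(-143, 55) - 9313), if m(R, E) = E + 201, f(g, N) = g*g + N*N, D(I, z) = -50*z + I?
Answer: -45682/9057 ≈ -5.0438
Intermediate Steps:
D(I, z) = I - 50*z
f(g, N) = N² + g² (f(g, N) = g² + N² = N² + g²)
m(R, E) = 201 + E
(f(185, 91) + D(-174, -67))/(m(-143, 55) - 9313) = ((91² + 185²) + (-174 - 50*(-67)))/((201 + 55) - 9313) = ((8281 + 34225) + (-174 + 3350))/(256 - 9313) = (42506 + 3176)/(-9057) = 45682*(-1/9057) = -45682/9057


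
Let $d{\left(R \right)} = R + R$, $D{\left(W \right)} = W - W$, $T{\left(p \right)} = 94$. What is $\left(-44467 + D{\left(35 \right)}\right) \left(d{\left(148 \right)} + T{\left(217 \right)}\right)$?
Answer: $-17342130$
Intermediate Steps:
$D{\left(W \right)} = 0$
$d{\left(R \right)} = 2 R$
$\left(-44467 + D{\left(35 \right)}\right) \left(d{\left(148 \right)} + T{\left(217 \right)}\right) = \left(-44467 + 0\right) \left(2 \cdot 148 + 94\right) = - 44467 \left(296 + 94\right) = \left(-44467\right) 390 = -17342130$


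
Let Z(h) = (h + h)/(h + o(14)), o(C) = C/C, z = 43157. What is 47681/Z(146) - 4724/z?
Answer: 302490651391/12601844 ≈ 24004.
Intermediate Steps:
o(C) = 1
Z(h) = 2*h/(1 + h) (Z(h) = (h + h)/(h + 1) = (2*h)/(1 + h) = 2*h/(1 + h))
47681/Z(146) - 4724/z = 47681/((2*146/(1 + 146))) - 4724/43157 = 47681/((2*146/147)) - 4724*1/43157 = 47681/((2*146*(1/147))) - 4724/43157 = 47681/(292/147) - 4724/43157 = 47681*(147/292) - 4724/43157 = 7009107/292 - 4724/43157 = 302490651391/12601844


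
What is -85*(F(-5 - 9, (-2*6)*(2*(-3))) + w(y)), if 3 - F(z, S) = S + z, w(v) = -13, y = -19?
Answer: 5780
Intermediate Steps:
F(z, S) = 3 - S - z (F(z, S) = 3 - (S + z) = 3 + (-S - z) = 3 - S - z)
-85*(F(-5 - 9, (-2*6)*(2*(-3))) + w(y)) = -85*((3 - (-2*6)*2*(-3) - (-5 - 9)) - 13) = -85*((3 - (-12)*(-6) - 1*(-14)) - 13) = -85*((3 - 1*72 + 14) - 13) = -85*((3 - 72 + 14) - 13) = -85*(-55 - 13) = -85*(-68) = 5780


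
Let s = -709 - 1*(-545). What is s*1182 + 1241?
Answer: -192607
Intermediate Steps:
s = -164 (s = -709 + 545 = -164)
s*1182 + 1241 = -164*1182 + 1241 = -193848 + 1241 = -192607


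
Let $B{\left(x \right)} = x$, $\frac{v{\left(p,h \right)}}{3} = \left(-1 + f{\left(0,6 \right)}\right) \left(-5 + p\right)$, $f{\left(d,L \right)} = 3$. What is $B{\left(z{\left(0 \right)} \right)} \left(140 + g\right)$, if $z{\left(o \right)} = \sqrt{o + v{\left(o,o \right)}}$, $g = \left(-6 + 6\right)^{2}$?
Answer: $140 i \sqrt{30} \approx 766.81 i$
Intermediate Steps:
$g = 0$ ($g = 0^{2} = 0$)
$v{\left(p,h \right)} = -30 + 6 p$ ($v{\left(p,h \right)} = 3 \left(-1 + 3\right) \left(-5 + p\right) = 3 \cdot 2 \left(-5 + p\right) = 3 \left(-10 + 2 p\right) = -30 + 6 p$)
$z{\left(o \right)} = \sqrt{-30 + 7 o}$ ($z{\left(o \right)} = \sqrt{o + \left(-30 + 6 o\right)} = \sqrt{-30 + 7 o}$)
$B{\left(z{\left(0 \right)} \right)} \left(140 + g\right) = \sqrt{-30 + 7 \cdot 0} \left(140 + 0\right) = \sqrt{-30 + 0} \cdot 140 = \sqrt{-30} \cdot 140 = i \sqrt{30} \cdot 140 = 140 i \sqrt{30}$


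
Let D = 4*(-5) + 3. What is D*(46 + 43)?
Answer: -1513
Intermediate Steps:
D = -17 (D = -20 + 3 = -17)
D*(46 + 43) = -17*(46 + 43) = -17*89 = -1513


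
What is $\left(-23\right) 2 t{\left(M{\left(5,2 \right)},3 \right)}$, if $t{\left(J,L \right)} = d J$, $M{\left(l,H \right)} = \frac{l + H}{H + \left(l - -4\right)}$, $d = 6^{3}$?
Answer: $- \frac{69552}{11} \approx -6322.9$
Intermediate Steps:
$d = 216$
$M{\left(l,H \right)} = \frac{H + l}{4 + H + l}$ ($M{\left(l,H \right)} = \frac{H + l}{H + \left(l + 4\right)} = \frac{H + l}{H + \left(4 + l\right)} = \frac{H + l}{4 + H + l}$)
$t{\left(J,L \right)} = 216 J$
$\left(-23\right) 2 t{\left(M{\left(5,2 \right)},3 \right)} = \left(-23\right) 2 \cdot 216 \frac{2 + 5}{4 + 2 + 5} = - 46 \cdot 216 \cdot \frac{1}{11} \cdot 7 = - 46 \cdot 216 \cdot \frac{7}{11} = \left(-46\right) \frac{1512}{11} = - \frac{69552}{11}$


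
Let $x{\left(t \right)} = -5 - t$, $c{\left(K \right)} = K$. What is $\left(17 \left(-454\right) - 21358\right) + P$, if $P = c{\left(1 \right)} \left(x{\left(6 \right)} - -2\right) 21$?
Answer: $-29265$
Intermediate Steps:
$P = -189$ ($P = 1 \left(\left(-5 - 6\right) - -2\right) 21 = 1 \left(\left(-5 - 6\right) + 2\right) 21 = 1 \left(-11 + 2\right) 21 = 1 \left(-9\right) 21 = \left(-9\right) 21 = -189$)
$\left(17 \left(-454\right) - 21358\right) + P = \left(17 \left(-454\right) - 21358\right) - 189 = \left(-7718 - 21358\right) - 189 = -29076 - 189 = -29265$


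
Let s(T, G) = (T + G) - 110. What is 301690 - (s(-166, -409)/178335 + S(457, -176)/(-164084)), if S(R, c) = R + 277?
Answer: 882802893033203/2926192014 ≈ 3.0169e+5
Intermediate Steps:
S(R, c) = 277 + R
s(T, G) = -110 + G + T (s(T, G) = (G + T) - 110 = -110 + G + T)
301690 - (s(-166, -409)/178335 + S(457, -176)/(-164084)) = 301690 - ((-110 - 409 - 166)/178335 + (277 + 457)/(-164084)) = 301690 - (-685*1/178335 + 734*(-1/164084)) = 301690 - (-137/35667 - 367/82042) = 301690 - 1*(-24329543/2926192014) = 301690 + 24329543/2926192014 = 882802893033203/2926192014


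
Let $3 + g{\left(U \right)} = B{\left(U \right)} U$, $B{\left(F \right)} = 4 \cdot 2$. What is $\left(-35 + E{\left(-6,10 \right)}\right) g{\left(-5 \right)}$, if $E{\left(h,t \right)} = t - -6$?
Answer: $817$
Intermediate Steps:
$B{\left(F \right)} = 8$
$g{\left(U \right)} = -3 + 8 U$
$E{\left(h,t \right)} = 6 + t$ ($E{\left(h,t \right)} = t + 6 = 6 + t$)
$\left(-35 + E{\left(-6,10 \right)}\right) g{\left(-5 \right)} = \left(-35 + \left(6 + 10\right)\right) \left(-3 + 8 \left(-5\right)\right) = \left(-35 + 16\right) \left(-3 - 40\right) = \left(-19\right) \left(-43\right) = 817$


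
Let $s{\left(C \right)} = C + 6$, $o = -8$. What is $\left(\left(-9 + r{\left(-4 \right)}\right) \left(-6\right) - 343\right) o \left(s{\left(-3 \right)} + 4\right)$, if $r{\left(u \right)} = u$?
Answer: $14840$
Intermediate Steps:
$s{\left(C \right)} = 6 + C$
$\left(\left(-9 + r{\left(-4 \right)}\right) \left(-6\right) - 343\right) o \left(s{\left(-3 \right)} + 4\right) = \left(\left(-9 - 4\right) \left(-6\right) - 343\right) \left(- 8 \left(\left(6 - 3\right) + 4\right)\right) = \left(\left(-13\right) \left(-6\right) - 343\right) \left(- 8 \left(3 + 4\right)\right) = \left(78 - 343\right) \left(\left(-8\right) 7\right) = \left(-265\right) \left(-56\right) = 14840$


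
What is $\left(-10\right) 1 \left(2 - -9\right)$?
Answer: $-110$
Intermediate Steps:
$\left(-10\right) 1 \left(2 - -9\right) = - 10 \left(2 + 9\right) = \left(-10\right) 11 = -110$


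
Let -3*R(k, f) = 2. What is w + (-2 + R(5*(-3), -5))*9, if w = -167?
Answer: -191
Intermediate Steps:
R(k, f) = -⅔ (R(k, f) = -⅓*2 = -⅔)
w + (-2 + R(5*(-3), -5))*9 = -167 + (-2 - ⅔)*9 = -167 - 8/3*9 = -167 - 24 = -191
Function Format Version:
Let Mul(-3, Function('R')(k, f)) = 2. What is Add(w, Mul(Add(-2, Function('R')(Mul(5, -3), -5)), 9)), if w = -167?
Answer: -191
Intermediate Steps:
Function('R')(k, f) = Rational(-2, 3) (Function('R')(k, f) = Mul(Rational(-1, 3), 2) = Rational(-2, 3))
Add(w, Mul(Add(-2, Function('R')(Mul(5, -3), -5)), 9)) = Add(-167, Mul(Add(-2, Rational(-2, 3)), 9)) = Add(-167, Mul(Rational(-8, 3), 9)) = Add(-167, -24) = -191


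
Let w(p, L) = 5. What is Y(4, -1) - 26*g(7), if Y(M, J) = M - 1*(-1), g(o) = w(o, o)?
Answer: -125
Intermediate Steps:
g(o) = 5
Y(M, J) = 1 + M (Y(M, J) = M + 1 = 1 + M)
Y(4, -1) - 26*g(7) = (1 + 4) - 26*5 = 5 - 130 = -125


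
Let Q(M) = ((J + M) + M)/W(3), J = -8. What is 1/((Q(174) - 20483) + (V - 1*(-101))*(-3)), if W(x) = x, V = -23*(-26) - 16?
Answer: -3/67256 ≈ -4.4606e-5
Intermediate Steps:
V = 582 (V = 598 - 16 = 582)
Q(M) = -8/3 + 2*M/3 (Q(M) = ((-8 + M) + M)/3 = (-8 + 2*M)*(1/3) = -8/3 + 2*M/3)
1/((Q(174) - 20483) + (V - 1*(-101))*(-3)) = 1/(((-8/3 + (2/3)*174) - 20483) + (582 - 1*(-101))*(-3)) = 1/(((-8/3 + 116) - 20483) + (582 + 101)*(-3)) = 1/((340/3 - 20483) + 683*(-3)) = 1/(-61109/3 - 2049) = 1/(-67256/3) = -3/67256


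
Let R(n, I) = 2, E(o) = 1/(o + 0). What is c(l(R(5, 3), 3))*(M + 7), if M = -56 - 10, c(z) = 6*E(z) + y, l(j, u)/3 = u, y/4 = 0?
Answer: -118/3 ≈ -39.333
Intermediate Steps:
y = 0 (y = 4*0 = 0)
E(o) = 1/o
l(j, u) = 3*u
c(z) = 6/z (c(z) = 6/z + 0 = 6/z)
M = -66
c(l(R(5, 3), 3))*(M + 7) = (6/((3*3)))*(-66 + 7) = (6/9)*(-59) = (6*(⅑))*(-59) = (⅔)*(-59) = -118/3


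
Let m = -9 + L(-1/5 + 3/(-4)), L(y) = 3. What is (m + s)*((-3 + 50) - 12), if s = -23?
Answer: -1015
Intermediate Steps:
m = -6 (m = -9 + 3 = -6)
(m + s)*((-3 + 50) - 12) = (-6 - 23)*((-3 + 50) - 12) = -29*(47 - 12) = -29*35 = -1015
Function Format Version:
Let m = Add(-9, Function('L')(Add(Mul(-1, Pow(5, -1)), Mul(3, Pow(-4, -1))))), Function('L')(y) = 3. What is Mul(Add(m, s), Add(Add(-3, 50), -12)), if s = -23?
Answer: -1015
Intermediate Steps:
m = -6 (m = Add(-9, 3) = -6)
Mul(Add(m, s), Add(Add(-3, 50), -12)) = Mul(Add(-6, -23), Add(Add(-3, 50), -12)) = Mul(-29, Add(47, -12)) = Mul(-29, 35) = -1015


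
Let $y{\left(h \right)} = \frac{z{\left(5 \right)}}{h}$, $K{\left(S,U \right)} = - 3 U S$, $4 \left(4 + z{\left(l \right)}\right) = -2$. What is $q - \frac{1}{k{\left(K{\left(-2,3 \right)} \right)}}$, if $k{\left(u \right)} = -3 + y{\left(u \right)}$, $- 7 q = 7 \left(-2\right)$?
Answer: $\frac{30}{13} \approx 2.3077$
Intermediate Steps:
$z{\left(l \right)} = - \frac{9}{2}$ ($z{\left(l \right)} = -4 + \frac{1}{4} \left(-2\right) = -4 - \frac{1}{2} = - \frac{9}{2}$)
$K{\left(S,U \right)} = - 3 S U$
$q = 2$ ($q = - \frac{7 \left(-2\right)}{7} = \left(- \frac{1}{7}\right) \left(-14\right) = 2$)
$y{\left(h \right)} = - \frac{9}{2 h}$
$k{\left(u \right)} = -3 - \frac{9}{2 u}$
$q - \frac{1}{k{\left(K{\left(-2,3 \right)} \right)}} = 2 - \frac{1}{-3 - \frac{9}{2 \left(\left(-3\right) \left(-2\right) 3\right)}} = 2 - \frac{1}{-3 - \frac{9}{2 \cdot 18}} = 2 - \frac{1}{-3 - \frac{1}{4}} = 2 - \frac{1}{- \frac{13}{4}} = 2 - - \frac{4}{13} = 2 + \frac{4}{13} = \frac{30}{13}$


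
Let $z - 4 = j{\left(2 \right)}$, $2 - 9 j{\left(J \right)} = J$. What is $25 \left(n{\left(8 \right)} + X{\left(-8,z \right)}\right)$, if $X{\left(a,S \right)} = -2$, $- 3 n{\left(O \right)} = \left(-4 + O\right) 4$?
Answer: $- \frac{550}{3} \approx -183.33$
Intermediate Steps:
$n{\left(O \right)} = \frac{16}{3} - \frac{4 O}{3}$ ($n{\left(O \right)} = - \frac{\left(-4 + O\right) 4}{3} = - \frac{-16 + 4 O}{3} = \frac{16}{3} - \frac{4 O}{3}$)
$j{\left(J \right)} = \frac{2}{9} - \frac{J}{9}$
$z = 4$ ($z = 4 + \left(\frac{2}{9} - \frac{2}{9}\right) = 4 + 0 = 4$)
$25 \left(n{\left(8 \right)} + X{\left(-8,z \right)}\right) = 25 \left(\left(\frac{16}{3} - \frac{32}{3}\right) - 2\right) = 25 \left(- \frac{16}{3} - 2\right) = 25 \left(- \frac{22}{3}\right) = - \frac{550}{3}$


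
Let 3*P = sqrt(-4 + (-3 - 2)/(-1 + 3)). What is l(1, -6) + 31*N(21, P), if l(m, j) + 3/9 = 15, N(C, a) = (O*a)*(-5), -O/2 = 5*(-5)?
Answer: 44/3 - 3875*I*sqrt(26)/3 ≈ 14.667 - 6586.2*I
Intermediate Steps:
O = 50 (O = -10*(-5) = -2*(-25) = 50)
P = I*sqrt(26)/6 (P = sqrt(-4 + (-3 - 2)/(-1 + 3))/3 = sqrt(-4 - 5/2)/3 = sqrt(-13/2)/3 = (I*sqrt(26)/2)/3 = I*sqrt(26)/6 ≈ 0.84984*I)
N(C, a) = -250*a (N(C, a) = (50*a)*(-5) = -250*a)
l(m, j) = 44/3 (l(m, j) = -1/3 + 15 = 44/3)
l(1, -6) + 31*N(21, P) = 44/3 + 31*(-125*I*sqrt(26)/3) = 44/3 - 3875*I*sqrt(26)/3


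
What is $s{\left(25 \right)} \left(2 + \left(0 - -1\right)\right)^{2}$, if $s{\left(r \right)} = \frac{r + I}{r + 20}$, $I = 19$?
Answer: $\frac{44}{5} \approx 8.8$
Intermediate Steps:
$s{\left(r \right)} = \frac{19 + r}{20 + r}$ ($s{\left(r \right)} = \frac{r + 19}{r + 20} = \frac{19 + r}{20 + r}$)
$s{\left(25 \right)} \left(2 + \left(0 - -1\right)\right)^{2} = \frac{19 + 25}{20 + 25} \left(2 + \left(0 - -1\right)\right)^{2} = \frac{1}{45} \cdot 44 \left(2 + \left(0 + 1\right)\right)^{2} = \frac{1}{45} \cdot 44 \left(2 + 1\right)^{2} = \frac{44 \cdot 3^{2}}{45} = \frac{44}{45} \cdot 9 = \frac{44}{5}$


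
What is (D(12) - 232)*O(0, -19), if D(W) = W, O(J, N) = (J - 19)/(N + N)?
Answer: -110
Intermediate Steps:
O(J, N) = (-19 + J)/(2*N) (O(J, N) = (-19 + J)/((2*N)) = (-19 + J)*(1/(2*N)) = (-19 + J)/(2*N))
(D(12) - 232)*O(0, -19) = (12 - 232)*((1/2)*(-19 + 0)/(-19)) = -110*(-1)*(-19)/19 = -220*1/2 = -110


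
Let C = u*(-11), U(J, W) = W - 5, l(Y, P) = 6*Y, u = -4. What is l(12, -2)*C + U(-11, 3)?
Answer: 3166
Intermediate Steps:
U(J, W) = -5 + W
C = 44 (C = -4*(-11) = 44)
l(12, -2)*C + U(-11, 3) = (6*12)*44 + (-5 + 3) = 72*44 - 2 = 3168 - 2 = 3166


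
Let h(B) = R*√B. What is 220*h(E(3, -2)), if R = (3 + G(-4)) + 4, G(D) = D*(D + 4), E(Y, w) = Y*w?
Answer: 1540*I*√6 ≈ 3772.2*I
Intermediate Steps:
G(D) = D*(4 + D)
R = 7 (R = (3 - 4*(4 - 4)) + 4 = (3 - 4*0) + 4 = (3 + 0) + 4 = 3 + 4 = 7)
h(B) = 7*√B
220*h(E(3, -2)) = 220*(7*√(3*(-2))) = 220*(7*√(-6)) = 220*(7*(I*√6)) = 220*(7*I*√6) = 1540*I*√6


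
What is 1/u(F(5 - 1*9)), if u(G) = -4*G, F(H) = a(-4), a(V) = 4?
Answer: -1/16 ≈ -0.062500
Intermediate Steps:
F(H) = 4
1/u(F(5 - 1*9)) = 1/(-4*4) = 1/(-16) = -1/16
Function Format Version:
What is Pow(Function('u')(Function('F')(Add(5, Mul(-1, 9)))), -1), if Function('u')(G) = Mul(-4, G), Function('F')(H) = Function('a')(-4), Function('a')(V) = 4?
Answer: Rational(-1, 16) ≈ -0.062500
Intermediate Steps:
Function('F')(H) = 4
Pow(Function('u')(Function('F')(Add(5, Mul(-1, 9)))), -1) = Pow(Mul(-4, 4), -1) = Pow(-16, -1) = Rational(-1, 16)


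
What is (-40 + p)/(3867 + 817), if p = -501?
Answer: -541/4684 ≈ -0.11550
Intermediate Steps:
(-40 + p)/(3867 + 817) = (-40 - 501)/(3867 + 817) = -541/4684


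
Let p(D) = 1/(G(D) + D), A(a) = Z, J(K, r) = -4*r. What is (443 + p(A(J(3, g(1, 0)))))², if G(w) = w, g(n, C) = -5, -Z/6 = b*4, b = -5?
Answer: 11304155041/57600 ≈ 1.9625e+5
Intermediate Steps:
Z = 120 (Z = -(-30)*4 = -6*(-20) = 120)
A(a) = 120
p(D) = 1/(2*D) (p(D) = 1/(D + D) = 1/(2*D))
(443 + p(A(J(3, g(1, 0)))))² = (443 + (½)/120)² = (443 + (½)*(1/120))² = (443 + 1/240)² = (106321/240)² = 11304155041/57600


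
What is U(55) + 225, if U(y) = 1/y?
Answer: 12376/55 ≈ 225.02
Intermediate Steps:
U(55) + 225 = 1/55 + 225 = 12376/55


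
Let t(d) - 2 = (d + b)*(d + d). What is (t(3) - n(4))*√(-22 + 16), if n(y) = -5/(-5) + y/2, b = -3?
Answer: -I*√6 ≈ -2.4495*I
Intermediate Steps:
t(d) = 2 + 2*d*(-3 + d) (t(d) = 2 + (d - 3)*(d + d) = 2 + (-3 + d)*(2*d) = 2 + 2*d*(-3 + d))
n(y) = 1 + y/2 (n(y) = -5*(-⅕) + y*(½) = 1 + y/2)
(t(3) - n(4))*√(-22 + 16) = ((2 - 6*3 + 2*3²) - (1 + (½)*4))*√(-22 + 16) = ((2 - 18 + 2*9) - (1 + 2))*√(-6) = ((2 - 18 + 18) - 1*3)*(I*√6) = (2 - 3)*(I*√6) = -I*√6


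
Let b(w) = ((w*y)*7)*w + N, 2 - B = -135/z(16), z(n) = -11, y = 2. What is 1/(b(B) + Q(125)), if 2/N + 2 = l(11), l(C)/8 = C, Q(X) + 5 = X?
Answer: 5203/8311419 ≈ 0.00062601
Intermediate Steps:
Q(X) = -5 + X
l(C) = 8*C
N = 1/43 (N = 2/(-2 + 8*11) = 2/(-2 + 88) = 2/86 = 2*(1/86) = 1/43 ≈ 0.023256)
B = -113/11 (B = 2 - (-135)/(-11) = 2 - (-135)*(-1)/11 = 2 - 1*135/11 = 2 - 135/11 = -113/11 ≈ -10.273)
b(w) = 1/43 + 14*w² (b(w) = ((w*2)*7)*w + 1/43 = ((2*w)*7)*w + 1/43 = (14*w)*w + 1/43 = 14*w² + 1/43 = 1/43 + 14*w²)
1/(b(B) + Q(125)) = 1/((1/43 + 14*(-113/11)²) + (-5 + 125)) = 1/((1/43 + 14*(12769/121)) + 120) = 1/((1/43 + 178766/121) + 120) = 1/(7687059/5203 + 120) = 1/(8311419/5203) = 5203/8311419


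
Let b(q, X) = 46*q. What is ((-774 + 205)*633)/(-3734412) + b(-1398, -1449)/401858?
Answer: -15902093005/250117222916 ≈ -0.063579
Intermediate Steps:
((-774 + 205)*633)/(-3734412) + b(-1398, -1449)/401858 = ((-774 + 205)*633)/(-3734412) + (46*(-1398))/401858 = -569*633*(-1/3734412) - 64308*1/401858 = -360177*(-1/3734412) - 32154/200929 = 120059/1244804 - 32154/200929 = -15902093005/250117222916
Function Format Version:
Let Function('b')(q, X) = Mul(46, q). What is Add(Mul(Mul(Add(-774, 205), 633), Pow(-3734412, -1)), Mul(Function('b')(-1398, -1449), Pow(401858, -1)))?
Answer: Rational(-15902093005, 250117222916) ≈ -0.063579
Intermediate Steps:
Add(Mul(Mul(Add(-774, 205), 633), Pow(-3734412, -1)), Mul(Function('b')(-1398, -1449), Pow(401858, -1))) = Add(Mul(Mul(Add(-774, 205), 633), Pow(-3734412, -1)), Mul(Mul(46, -1398), Pow(401858, -1))) = Add(Mul(Mul(-569, 633), Rational(-1, 3734412)), Mul(-64308, Rational(1, 401858))) = Add(Mul(-360177, Rational(-1, 3734412)), Rational(-32154, 200929)) = Add(Rational(120059, 1244804), Rational(-32154, 200929)) = Rational(-15902093005, 250117222916)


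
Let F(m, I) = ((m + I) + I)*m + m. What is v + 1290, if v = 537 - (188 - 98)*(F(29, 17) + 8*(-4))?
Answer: -162333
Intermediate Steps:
F(m, I) = m + m*(m + 2*I) (F(m, I) = ((I + m) + I)*m + m = (m + 2*I)*m + m = m*(m + 2*I) + m = m + m*(m + 2*I))
v = -163623 (v = 537 - (188 - 98)*(29*(1 + 29 + 2*17) + 8*(-4)) = 537 - 90*(29*(1 + 29 + 34) - 32) = 537 - 90*(29*64 - 32) = 537 - 90*(1856 - 32) = 537 - 90*1824 = 537 - 1*164160 = 537 - 164160 = -163623)
v + 1290 = -163623 + 1290 = -162333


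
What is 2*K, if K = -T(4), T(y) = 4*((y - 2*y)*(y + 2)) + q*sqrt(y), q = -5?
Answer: 212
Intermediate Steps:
T(y) = -5*sqrt(y) - 4*y*(2 + y) (T(y) = 4*((y - 2*y)*(y + 2)) - 5*sqrt(y) = 4*((-y)*(2 + y)) - 5*sqrt(y) = 4*(-y*(2 + y)) - 5*sqrt(y) = -4*y*(2 + y) - 5*sqrt(y) = -5*sqrt(y) - 4*y*(2 + y))
K = 106 (K = -(-8*4 - 5*sqrt(4) - 4*4**2) = -(-32 - 5*2 - 4*16) = -(-32 - 10 - 64) = -1*(-106) = 106)
2*K = 2*106 = 212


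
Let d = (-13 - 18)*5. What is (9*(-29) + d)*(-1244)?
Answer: 517504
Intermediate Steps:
d = -155 (d = -31*5 = -155)
(9*(-29) + d)*(-1244) = (9*(-29) - 155)*(-1244) = (-261 - 155)*(-1244) = -416*(-1244) = 517504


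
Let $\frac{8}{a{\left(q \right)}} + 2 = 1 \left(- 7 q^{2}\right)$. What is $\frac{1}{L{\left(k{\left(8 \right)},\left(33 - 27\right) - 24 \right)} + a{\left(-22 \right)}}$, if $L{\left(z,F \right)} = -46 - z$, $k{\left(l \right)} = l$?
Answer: $- \frac{1695}{91534} \approx -0.018518$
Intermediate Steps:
$a{\left(q \right)} = \frac{8}{-2 - 7 q^{2}}$ ($a{\left(q \right)} = \frac{8}{-2 + 1 \left(- 7 q^{2}\right)} = \frac{8}{-2 - 7 q^{2}}$)
$\frac{1}{L{\left(k{\left(8 \right)},\left(33 - 27\right) - 24 \right)} + a{\left(-22 \right)}} = \frac{1}{\left(-46 - 8\right) - \frac{8}{2 + 7 \left(-22\right)^{2}}} = \frac{1}{\left(-46 - 8\right) - \frac{8}{2 + 7 \cdot 484}} = \frac{1}{-54 - \frac{8}{2 + 3388}} = \frac{1}{-54 - \frac{8}{3390}} = \frac{1}{-54 - \frac{4}{1695}} = \frac{1}{- \frac{91534}{1695}} = - \frac{1695}{91534}$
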